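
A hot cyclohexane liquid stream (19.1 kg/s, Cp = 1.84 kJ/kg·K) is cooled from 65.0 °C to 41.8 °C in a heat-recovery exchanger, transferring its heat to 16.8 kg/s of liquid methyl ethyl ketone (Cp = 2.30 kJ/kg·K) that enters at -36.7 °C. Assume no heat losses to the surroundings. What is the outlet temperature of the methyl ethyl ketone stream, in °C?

Heat released by hot stream: Q = 19.1 × 1.84 × (65.0 − 41.8) = 815.34 kJ/s
Energy balance on cold side (adiabatic exchanger): Q = ṁ_c·Cp_c·(T_c,out − T_c,in)
T_c,out = -36.7 + 815.34/(16.8 × 2.30) = -15.599 °C

T_c,out = -15.6 °C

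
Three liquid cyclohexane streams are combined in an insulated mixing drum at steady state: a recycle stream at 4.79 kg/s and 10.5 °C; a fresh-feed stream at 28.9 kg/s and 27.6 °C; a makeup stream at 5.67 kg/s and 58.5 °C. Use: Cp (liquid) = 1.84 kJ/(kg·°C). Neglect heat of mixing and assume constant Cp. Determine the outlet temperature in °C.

T_out = 30.0 °C

Energy balance with Q = 0: Σ ṁᵢCp,ᵢ(T_out − Tᵢ) = 0
Σ ṁᵢCp,ᵢTᵢ = 4.79×1.84×10.5 + 28.9×1.84×27.6 + 5.67×1.84×58.5 = 2170.5
Σ ṁᵢCp,ᵢ = 4.79×1.84 + 28.9×1.84 + 5.67×1.84 = 72.422
T_out = 2170.5 / 72.422 = 29.97 °C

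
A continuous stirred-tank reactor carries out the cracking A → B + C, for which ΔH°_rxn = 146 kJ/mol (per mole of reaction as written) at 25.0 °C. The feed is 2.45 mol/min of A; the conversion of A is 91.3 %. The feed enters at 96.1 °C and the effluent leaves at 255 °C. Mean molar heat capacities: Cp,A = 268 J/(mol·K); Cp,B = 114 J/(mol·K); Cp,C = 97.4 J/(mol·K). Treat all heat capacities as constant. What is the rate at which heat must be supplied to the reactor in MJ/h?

Extent of reaction ξ = 0.913 × 2.45 = 2.2369 mol/min
Reaction term: ξ·ΔH°_rxn = 2.2369 × 146 = 326.58 kJ/min
Sensible, feed 96.1→25 °C: -46.684 kJ/min
Outlet flows (mol/min): A 0.21315, B 2.2369, C 2.2369
Sensible, products 25→255 °C: 121.9 kJ/min
Q = ΔH = 401.79 kJ/min = 6.6966 kW
Heat supplied = 24.108 MJ/h

Q_in = 24.1 MJ/h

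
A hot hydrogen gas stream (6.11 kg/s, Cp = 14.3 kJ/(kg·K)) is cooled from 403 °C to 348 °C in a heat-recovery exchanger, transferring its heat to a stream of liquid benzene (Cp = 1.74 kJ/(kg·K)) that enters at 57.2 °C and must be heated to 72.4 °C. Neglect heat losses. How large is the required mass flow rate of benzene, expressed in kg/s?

Heat released by hot stream: Q = 6.11 × 14.3 × (403 − 348) = 4805.5 kJ/s
Energy balance on cold side (adiabatic exchanger): Q = ṁ_c·Cp_c·(T_c,out − T_c,in)
ṁ_c = 4805.5 / [1.74 × (72.4 − 57.2)] = 181.7 kg/s

ṁ_c = 182 kg/s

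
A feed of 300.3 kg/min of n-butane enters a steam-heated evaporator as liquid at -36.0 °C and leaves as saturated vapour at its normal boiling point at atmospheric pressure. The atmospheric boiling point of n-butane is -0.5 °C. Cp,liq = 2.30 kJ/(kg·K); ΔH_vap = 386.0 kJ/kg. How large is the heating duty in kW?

liquid -36.0→-0.5 °C: 81.65 kJ/kg
vaporisation at -0.5 °C: 386 kJ/kg
Δh = 81.65 + 386 = 467.65 kJ/kg
Q = ṁ·Δh = 300.3 kg/min × 467.65 kJ/kg = 140440 kJ/min
|Q| = 2340.6 kW

Q = 2340 kW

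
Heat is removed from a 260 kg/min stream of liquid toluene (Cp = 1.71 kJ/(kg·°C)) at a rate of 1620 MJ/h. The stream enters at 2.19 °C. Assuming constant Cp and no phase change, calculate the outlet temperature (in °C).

Q = 1620 MJ/h = 27000 kJ/min
ΔT = Q/(ṁ·Cp) = 27000/(260×1.71) = 60.729 K
T_out = 2.19 − 60.729 = -58.539 °C

T_out = -58.5 °C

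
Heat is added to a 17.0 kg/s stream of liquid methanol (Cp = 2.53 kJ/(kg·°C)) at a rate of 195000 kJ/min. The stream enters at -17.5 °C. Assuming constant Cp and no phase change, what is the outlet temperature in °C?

Q = 195000 kJ/min = 3250 kJ/s
ΔT = Q/(ṁ·Cp) = 3250/(17.0×2.53) = 75.564 K
T_out = -17.5 + 75.564 = 58.064 °C

T_out = 58.1 °C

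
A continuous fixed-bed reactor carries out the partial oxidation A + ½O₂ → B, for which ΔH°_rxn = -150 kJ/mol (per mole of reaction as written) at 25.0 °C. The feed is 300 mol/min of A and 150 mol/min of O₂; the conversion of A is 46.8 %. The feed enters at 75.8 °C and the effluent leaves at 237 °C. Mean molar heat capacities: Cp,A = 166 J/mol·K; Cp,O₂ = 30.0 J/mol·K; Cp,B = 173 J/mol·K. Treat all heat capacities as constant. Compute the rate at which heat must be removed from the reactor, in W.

Extent of reaction ξ = 0.468 × 300 = 140.4 mol/min
Reaction term: ξ·ΔH°_rxn = 140.4 × -150 = -21060 kJ/min
Sensible, feed 75.8→25 °C: -2758.4 kJ/min
Outlet flows (mol/min): A 159.6, O₂ 79.8, B 140.4
Sensible, products 25→237 °C: 11273 kJ/min
Q = ΔH = -12545 kJ/min = -209.08 kW
Heat removed = 209080 W

Q_out = 209000 W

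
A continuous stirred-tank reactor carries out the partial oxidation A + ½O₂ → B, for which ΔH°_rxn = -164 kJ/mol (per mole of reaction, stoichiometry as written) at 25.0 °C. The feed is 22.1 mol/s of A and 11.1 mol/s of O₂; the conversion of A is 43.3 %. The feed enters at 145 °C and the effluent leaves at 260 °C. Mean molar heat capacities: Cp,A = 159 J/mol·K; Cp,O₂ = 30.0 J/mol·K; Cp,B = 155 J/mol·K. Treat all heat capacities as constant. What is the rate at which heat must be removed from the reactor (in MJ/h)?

Q_out = 4210 MJ/h

Extent of reaction ξ = 0.433 × 22.1 = 9.5693 mol/s
Reaction term: ξ·ΔH°_rxn = 9.5693 × -164 = -1569.4 kJ/s
Sensible, feed 145→25 °C: -461.63 kJ/s
Outlet flows (mol/s): A 12.531, O₂ 6.3153, B 9.5693
Sensible, products 25→260 °C: 861.29 kJ/s
Q = ΔH = -1169.7 kJ/s = -1169.7 kW
Heat removed = 4210.9 MJ/h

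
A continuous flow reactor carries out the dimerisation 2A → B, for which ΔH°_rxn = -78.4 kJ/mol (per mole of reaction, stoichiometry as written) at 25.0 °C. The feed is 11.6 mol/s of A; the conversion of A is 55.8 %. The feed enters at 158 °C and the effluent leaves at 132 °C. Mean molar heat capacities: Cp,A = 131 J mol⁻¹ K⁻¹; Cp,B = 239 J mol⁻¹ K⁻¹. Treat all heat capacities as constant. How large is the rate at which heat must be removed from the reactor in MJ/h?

Q_out = 1080 MJ/h

Extent of reaction ξ = 0.558 × 11.6 / 2 = 3.2364 mol/s
Reaction term: ξ·ΔH°_rxn = 3.2364 × -78.4 = -253.73 kJ/s
Sensible, feed 158→25 °C: -202.11 kJ/s
Outlet flows (mol/s): A 5.1272, B 3.2364
Sensible, products 25→132 °C: 154.63 kJ/s
Q = ΔH = -301.21 kJ/s = -301.21 kW
Heat removed = 1084.3 MJ/h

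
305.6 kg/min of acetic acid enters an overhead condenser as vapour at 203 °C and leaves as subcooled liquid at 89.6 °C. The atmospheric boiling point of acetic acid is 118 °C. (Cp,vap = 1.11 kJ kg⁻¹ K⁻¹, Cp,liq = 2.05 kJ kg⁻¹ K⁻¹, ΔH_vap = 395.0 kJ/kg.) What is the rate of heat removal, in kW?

vapour 203→118 °C: -94.35 kJ/kg
condensation at 118 °C: -395 kJ/kg
liquid 118→89.6 °C: -58.22 kJ/kg
Δh = -94.35 + -395 + -58.22 = -547.57 kJ/kg
Q = ṁ·Δh = 305.6 kg/min × -547.57 kJ/kg = -167340 kJ/min
|Q| = 2789 kW

Q_c = 2790 kW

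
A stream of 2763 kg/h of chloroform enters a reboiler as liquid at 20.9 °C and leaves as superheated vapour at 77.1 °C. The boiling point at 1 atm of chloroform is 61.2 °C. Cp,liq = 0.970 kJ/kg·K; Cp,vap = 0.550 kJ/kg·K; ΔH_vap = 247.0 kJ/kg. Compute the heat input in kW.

Q = 226 kW

liquid 20.9→61.2 °C: 39.091 kJ/kg
vaporisation at 61.2 °C: 247 kJ/kg
vapour 61.2→77.1 °C: 8.745 kJ/kg
Δh = 39.091 + 247 + 8.745 = 294.84 kJ/kg
Q = ṁ·Δh = 2763 kg/h × 294.84 kJ/kg = 814630 kJ/h
|Q| = 226.29 kW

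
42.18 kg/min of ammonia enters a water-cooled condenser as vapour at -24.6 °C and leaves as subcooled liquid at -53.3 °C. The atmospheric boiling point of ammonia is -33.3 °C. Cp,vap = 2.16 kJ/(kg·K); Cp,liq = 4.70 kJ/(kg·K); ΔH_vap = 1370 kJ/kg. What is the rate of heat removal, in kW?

vapour -24.6→-33.3 °C: -18.792 kJ/kg
condensation at -33.3 °C: -1370 kJ/kg
liquid -33.3→-53.3 °C: -94 kJ/kg
Δh = -18.792 + -1370 + -94 = -1482.8 kJ/kg
Q = ṁ·Δh = 42.18 kg/min × -1482.8 kJ/kg = -62544 kJ/min
|Q| = 1042.4 kW

Q_c = 1040 kW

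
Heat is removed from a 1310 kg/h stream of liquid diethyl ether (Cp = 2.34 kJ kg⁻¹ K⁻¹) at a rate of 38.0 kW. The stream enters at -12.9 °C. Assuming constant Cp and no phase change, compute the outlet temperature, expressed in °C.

T_out = -57.5 °C

Q = 38.0 kW = 136800 kJ/h
ΔT = Q/(ṁ·Cp) = 136800/(1310×2.34) = 44.627 K
T_out = -12.9 − 44.627 = -57.527 °C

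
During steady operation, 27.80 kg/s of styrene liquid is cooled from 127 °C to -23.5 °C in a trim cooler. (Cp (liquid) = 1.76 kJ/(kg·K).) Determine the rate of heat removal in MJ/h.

Q_c = 26500 MJ/h

Q = ṁ·Cp·ΔT = 27.80 × 1.76 × (-23.5 − 127) = -7363.7 kJ/s
Cooling duty = 26509 MJ/h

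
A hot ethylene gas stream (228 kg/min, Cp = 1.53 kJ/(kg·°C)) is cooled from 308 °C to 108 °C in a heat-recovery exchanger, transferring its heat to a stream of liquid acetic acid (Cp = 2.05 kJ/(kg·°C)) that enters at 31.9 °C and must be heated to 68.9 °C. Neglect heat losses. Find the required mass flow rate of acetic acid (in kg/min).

Heat released by hot stream: Q = 228 × 1.53 × (308 − 108) = 69768 kJ/min
Energy balance on cold side (adiabatic exchanger): Q = ṁ_c·Cp_c·(T_c,out − T_c,in)
ṁ_c = 69768 / [2.05 × (68.9 − 31.9)] = 919.82 kg/min

ṁ_c = 920 kg/min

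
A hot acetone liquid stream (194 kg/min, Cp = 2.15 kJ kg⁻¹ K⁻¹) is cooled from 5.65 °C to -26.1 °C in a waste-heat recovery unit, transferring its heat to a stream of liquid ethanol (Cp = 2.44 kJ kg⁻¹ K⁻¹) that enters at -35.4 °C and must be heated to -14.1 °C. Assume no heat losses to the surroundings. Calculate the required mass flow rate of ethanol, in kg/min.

ṁ_c = 255 kg/min

Heat released by hot stream: Q = 194 × 2.15 × (5.65 − -26.1) = 13243 kJ/min
Energy balance on cold side (adiabatic exchanger): Q = ṁ_c·Cp_c·(T_c,out − T_c,in)
ṁ_c = 13243 / [2.44 × (-14.1 − -35.4)] = 254.81 kg/min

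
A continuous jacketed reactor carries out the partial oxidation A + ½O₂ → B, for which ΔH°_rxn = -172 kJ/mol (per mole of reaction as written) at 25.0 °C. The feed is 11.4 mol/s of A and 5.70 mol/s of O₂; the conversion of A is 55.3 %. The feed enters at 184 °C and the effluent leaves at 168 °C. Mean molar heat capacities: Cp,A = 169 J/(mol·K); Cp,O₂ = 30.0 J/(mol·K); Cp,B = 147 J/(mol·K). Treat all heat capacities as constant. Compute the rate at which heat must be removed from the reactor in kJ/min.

Q_out = 69100 kJ/min

Extent of reaction ξ = 0.553 × 11.4 = 6.3042 mol/s
Reaction term: ξ·ΔH°_rxn = 6.3042 × -172 = -1084.3 kJ/s
Sensible, feed 184→25 °C: -333.52 kJ/s
Outlet flows (mol/s): A 5.0958, O₂ 2.5479, B 6.3042
Sensible, products 25→168 °C: 266.6 kJ/s
Q = ΔH = -1151.2 kJ/s = -1151.2 kW
Heat removed = 69074 kJ/min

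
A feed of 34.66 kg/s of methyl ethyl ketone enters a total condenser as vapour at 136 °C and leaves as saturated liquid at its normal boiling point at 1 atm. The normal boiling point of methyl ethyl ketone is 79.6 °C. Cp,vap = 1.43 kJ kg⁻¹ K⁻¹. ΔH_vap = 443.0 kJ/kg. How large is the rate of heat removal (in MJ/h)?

vapour 136→79.6 °C: -80.652 kJ/kg
condensation at 79.6 °C: -443 kJ/kg
Δh = -80.652 + -443 = -523.65 kJ/kg
Q = ṁ·Δh = 34.66 kg/s × -523.65 kJ/kg = -18150 kJ/s
|Q| = 18150 kW = 65339 MJ/h

Q_c = 65300 MJ/h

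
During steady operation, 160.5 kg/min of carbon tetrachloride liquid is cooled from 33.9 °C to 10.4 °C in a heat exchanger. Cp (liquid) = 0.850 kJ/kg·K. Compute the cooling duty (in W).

Q_c = 53400 W

Q = ṁ·Cp·ΔT = 160.5 × 0.850 × (10.4 − 33.9) = -3206 kJ/min
Converting: 3206 / 60 s = 53.433 kW
Cooling duty = 53433 W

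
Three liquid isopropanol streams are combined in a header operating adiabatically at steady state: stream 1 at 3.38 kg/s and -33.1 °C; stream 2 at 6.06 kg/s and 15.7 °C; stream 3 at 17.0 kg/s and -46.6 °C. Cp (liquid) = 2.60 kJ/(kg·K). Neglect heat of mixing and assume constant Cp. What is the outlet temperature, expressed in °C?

Adiabatic, steady state ⇒ Σ ṁᵢCp,ᵢ(T_out − Tᵢ) = 0
T_out = Σ ṁᵢCp,ᵢTᵢ / Σ ṁᵢCp,ᵢ
      = -2103.2 / 68.744 = -30.595 °C

T_out = -30.6 °C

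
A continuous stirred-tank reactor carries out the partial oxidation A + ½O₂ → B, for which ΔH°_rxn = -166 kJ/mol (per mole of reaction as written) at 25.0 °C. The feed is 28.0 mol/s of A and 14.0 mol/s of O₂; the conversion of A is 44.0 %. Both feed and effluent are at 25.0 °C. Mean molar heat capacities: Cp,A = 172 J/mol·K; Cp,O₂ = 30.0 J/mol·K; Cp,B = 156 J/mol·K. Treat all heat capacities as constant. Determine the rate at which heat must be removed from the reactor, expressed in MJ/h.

Q_out = 7360 MJ/h

Extent of reaction ξ = 0.440 × 28.0 = 12.32 mol/s
Reaction term: ξ·ΔH°_rxn = 12.32 × -166 = -2045.1 kJ/s
Q = ΔH = -2045.1 kJ/s = -2045.1 kW
Heat removed = 7362.4 MJ/h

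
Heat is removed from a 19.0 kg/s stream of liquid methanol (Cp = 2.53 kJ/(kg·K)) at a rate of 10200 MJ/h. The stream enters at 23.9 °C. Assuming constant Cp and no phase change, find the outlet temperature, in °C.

Q = 10200 MJ/h = 2833.3 kJ/s
ΔT = Q/(ṁ·Cp) = 2833.3/(19.0×2.53) = 58.942 K
T_out = 23.9 − 58.942 = -35.042 °C

T_out = -35.0 °C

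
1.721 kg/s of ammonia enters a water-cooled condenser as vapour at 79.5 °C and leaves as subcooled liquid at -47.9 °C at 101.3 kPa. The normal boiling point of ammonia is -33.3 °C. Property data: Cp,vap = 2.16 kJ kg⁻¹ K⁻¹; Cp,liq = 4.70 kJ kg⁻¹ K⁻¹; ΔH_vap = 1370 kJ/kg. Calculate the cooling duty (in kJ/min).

vapour 79.5→-33.3 °C: -243.65 kJ/kg
condensation at -33.3 °C: -1370 kJ/kg
liquid -33.3→-47.9 °C: -68.62 kJ/kg
Δh = -243.65 + -1370 + -68.62 = -1682.3 kJ/kg
Q = ṁ·Δh = 1.721 kg/s × -1682.3 kJ/kg = -2895.2 kJ/s
|Q| = 2895.2 kW = 173710 kJ/min

Q_c = 174000 kJ/min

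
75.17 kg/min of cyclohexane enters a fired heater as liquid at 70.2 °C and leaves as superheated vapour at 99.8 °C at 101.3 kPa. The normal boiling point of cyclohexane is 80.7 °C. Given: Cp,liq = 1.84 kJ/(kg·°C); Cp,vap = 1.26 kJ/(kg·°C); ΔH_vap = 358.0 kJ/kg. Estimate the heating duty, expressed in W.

Q = 503000 W

liquid 70.2→80.7 °C: 19.32 kJ/kg
vaporisation at 80.7 °C: 358 kJ/kg
vapour 80.7→99.8 °C: 24.066 kJ/kg
Δh = 19.32 + 358 + 24.066 = 401.39 kJ/kg
Q = ṁ·Δh = 75.17 kg/min × 401.39 kJ/kg = 30172 kJ/min
|Q| = 502.87 kW = 502870 W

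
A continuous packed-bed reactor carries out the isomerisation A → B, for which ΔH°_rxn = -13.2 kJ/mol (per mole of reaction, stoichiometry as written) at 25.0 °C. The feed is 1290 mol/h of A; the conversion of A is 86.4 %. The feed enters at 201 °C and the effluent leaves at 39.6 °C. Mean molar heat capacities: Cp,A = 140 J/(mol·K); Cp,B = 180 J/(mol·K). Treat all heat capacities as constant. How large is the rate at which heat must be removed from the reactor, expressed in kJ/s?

Q_out = 12.0 kJ/s

Extent of reaction ξ = 0.864 × 1290 = 1114.6 mol/h
Reaction term: ξ·ΔH°_rxn = 1114.6 × -13.2 = -14712 kJ/h
Sensible, feed 201→25 °C: -31786 kJ/h
Outlet flows (mol/h): A 175.44, B 1114.6
Sensible, products 25→39.6 °C: 3287.7 kJ/h
Q = ΔH = -43210 kJ/h = -12.003 kW
Heat removed = 12.003 kJ/s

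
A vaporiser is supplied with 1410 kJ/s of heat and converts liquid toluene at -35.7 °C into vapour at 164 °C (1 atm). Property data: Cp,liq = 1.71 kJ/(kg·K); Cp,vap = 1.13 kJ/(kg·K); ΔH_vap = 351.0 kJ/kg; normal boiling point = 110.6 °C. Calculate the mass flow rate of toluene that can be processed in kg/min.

Δh = 1.71×(110.6−-35.7) + 351.0 + 1.13×(164−110.6) = 661.51 kJ/kg
Q = 1410 kJ/s = 1410 kJ/s = 84600 kJ/min
ṁ = Q/Δh = 84600 / 661.51 = 127.89 kg/min

ṁ = 128 kg/min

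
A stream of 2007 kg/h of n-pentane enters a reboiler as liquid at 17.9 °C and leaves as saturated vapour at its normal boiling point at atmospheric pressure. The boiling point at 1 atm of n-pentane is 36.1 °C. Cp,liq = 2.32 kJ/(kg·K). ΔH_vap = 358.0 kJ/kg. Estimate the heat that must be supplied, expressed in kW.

liquid 17.9→36.1 °C: 42.224 kJ/kg
vaporisation at 36.1 °C: 358 kJ/kg
Δh = 42.224 + 358 = 400.22 kJ/kg
Q = ṁ·Δh = 2007 kg/h × 400.22 kJ/kg = 803250 kJ/h
|Q| = 223.12 kW

Q = 223 kW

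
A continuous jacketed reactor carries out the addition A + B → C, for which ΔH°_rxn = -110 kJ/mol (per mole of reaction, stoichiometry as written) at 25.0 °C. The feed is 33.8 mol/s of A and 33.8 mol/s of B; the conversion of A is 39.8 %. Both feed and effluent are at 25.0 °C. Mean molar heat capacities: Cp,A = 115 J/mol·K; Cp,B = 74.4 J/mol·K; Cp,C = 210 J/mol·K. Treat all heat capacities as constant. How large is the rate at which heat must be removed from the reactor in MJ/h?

Q_out = 5330 MJ/h

Extent of reaction ξ = 0.398 × 33.8 = 13.452 mol/s
Reaction term: ξ·ΔH°_rxn = 13.452 × -110 = -1479.8 kJ/s
Q = ΔH = -1479.8 kJ/s = -1479.8 kW
Heat removed = 5327.2 MJ/h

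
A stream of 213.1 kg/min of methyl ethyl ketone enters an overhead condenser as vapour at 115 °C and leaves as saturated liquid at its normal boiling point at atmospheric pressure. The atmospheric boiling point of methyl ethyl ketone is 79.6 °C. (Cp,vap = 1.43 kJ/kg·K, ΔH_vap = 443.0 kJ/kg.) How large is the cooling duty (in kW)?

Q_c = 1750 kW

vapour 115→79.6 °C: -50.622 kJ/kg
condensation at 79.6 °C: -443 kJ/kg
Δh = -50.622 + -443 = -493.62 kJ/kg
Q = ṁ·Δh = 213.1 kg/min × -493.62 kJ/kg = -105190 kJ/min
|Q| = 1753.2 kW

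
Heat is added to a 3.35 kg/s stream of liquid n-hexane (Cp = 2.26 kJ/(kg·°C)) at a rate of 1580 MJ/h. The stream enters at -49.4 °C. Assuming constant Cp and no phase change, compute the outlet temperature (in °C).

Q = 1580 MJ/h = 438.89 kJ/s
ΔT = Q/(ṁ·Cp) = 438.89/(3.35×2.26) = 57.97 K
T_out = -49.4 + 57.97 = 8.5697 °C

T_out = 8.57 °C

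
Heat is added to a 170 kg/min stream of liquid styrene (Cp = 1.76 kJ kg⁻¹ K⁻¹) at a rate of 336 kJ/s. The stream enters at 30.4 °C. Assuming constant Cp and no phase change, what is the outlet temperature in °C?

T_out = 97.8 °C

Q = 336 kJ/s = 20160 kJ/min
ΔT = Q/(ṁ·Cp) = 20160/(170×1.76) = 67.38 K
T_out = 30.4 + 67.38 = 97.78 °C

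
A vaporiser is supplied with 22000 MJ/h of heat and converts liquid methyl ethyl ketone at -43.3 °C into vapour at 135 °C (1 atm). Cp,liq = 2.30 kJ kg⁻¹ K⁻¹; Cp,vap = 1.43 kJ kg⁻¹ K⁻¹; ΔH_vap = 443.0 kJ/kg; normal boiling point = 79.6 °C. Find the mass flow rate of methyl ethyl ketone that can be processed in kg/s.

ṁ = 7.59 kg/s

Δh = 2.30×(79.6−-43.3) + 443.0 + 1.43×(135−79.6) = 804.89 kJ/kg
Q = 22000 MJ/h = 6111.1 kJ/s = 6111.1 kJ/s
ṁ = Q/Δh = 6111.1 / 804.89 = 7.5925 kg/s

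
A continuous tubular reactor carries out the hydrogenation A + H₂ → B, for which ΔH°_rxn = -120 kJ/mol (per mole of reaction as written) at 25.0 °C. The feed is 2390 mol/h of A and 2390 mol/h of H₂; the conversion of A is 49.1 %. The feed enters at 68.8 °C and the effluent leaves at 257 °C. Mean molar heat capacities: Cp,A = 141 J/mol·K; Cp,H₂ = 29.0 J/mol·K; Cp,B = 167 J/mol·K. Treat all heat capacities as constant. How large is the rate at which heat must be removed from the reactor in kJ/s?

Extent of reaction ξ = 0.491 × 2390 = 1173.5 mol/h
Reaction term: ξ·ΔH°_rxn = 1173.5 × -120 = -140820 kJ/h
Sensible, feed 68.8→25 °C: -17796 kJ/h
Outlet flows (mol/h): A 1216.5, H₂ 1216.5, B 1173.5
Sensible, products 25→257 °C: 93445 kJ/h
Q = ΔH = -65170 kJ/h = -18.103 kW
Heat removed = 18.103 kJ/s

Q_out = 18.1 kJ/s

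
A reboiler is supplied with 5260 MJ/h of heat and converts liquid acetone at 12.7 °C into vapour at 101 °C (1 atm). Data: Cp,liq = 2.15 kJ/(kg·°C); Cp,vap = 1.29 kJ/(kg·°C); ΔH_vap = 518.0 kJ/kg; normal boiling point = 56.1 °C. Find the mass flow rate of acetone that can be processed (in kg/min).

ṁ = 131 kg/min

Δh = 2.15×(56.1−12.7) + 518.0 + 1.29×(101−56.1) = 669.23 kJ/kg
Q = 5260 MJ/h = 1461.1 kJ/s = 87667 kJ/min
ṁ = Q/Δh = 87667 / 669.23 = 131 kg/min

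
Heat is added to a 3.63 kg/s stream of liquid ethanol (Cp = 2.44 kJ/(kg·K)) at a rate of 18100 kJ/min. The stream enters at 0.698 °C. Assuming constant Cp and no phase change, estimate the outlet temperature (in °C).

Q = 18100 kJ/min = 301.67 kJ/s
ΔT = Q/(ṁ·Cp) = 301.67/(3.63×2.44) = 34.059 K
T_out = 0.698 + 34.059 = 34.757 °C

T_out = 34.8 °C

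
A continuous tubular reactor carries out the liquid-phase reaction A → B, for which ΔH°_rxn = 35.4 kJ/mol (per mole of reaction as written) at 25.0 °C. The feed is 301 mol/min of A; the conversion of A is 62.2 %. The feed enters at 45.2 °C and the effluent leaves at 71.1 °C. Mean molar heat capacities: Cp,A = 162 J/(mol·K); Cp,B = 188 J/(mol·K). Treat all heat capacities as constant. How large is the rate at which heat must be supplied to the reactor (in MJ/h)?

Extent of reaction ξ = 0.622 × 301 = 187.22 mol/min
Reaction term: ξ·ΔH°_rxn = 187.22 × 35.4 = 6627.7 kJ/min
Sensible, feed 45.2→25 °C: -984.99 kJ/min
Outlet flows (mol/min): A 113.78, B 187.22
Sensible, products 25→71.1 °C: 2472.3 kJ/min
Q = ΔH = 8115 kJ/min = 135.25 kW
Heat supplied = 486.9 MJ/h

Q_in = 487 MJ/h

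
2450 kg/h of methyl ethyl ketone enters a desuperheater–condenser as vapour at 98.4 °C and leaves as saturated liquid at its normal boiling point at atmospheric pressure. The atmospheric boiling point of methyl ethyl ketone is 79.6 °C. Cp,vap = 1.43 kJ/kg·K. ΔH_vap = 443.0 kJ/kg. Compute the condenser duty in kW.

vapour 98.4→79.6 °C: -26.884 kJ/kg
condensation at 79.6 °C: -443 kJ/kg
Δh = -26.884 + -443 = -469.88 kJ/kg
Q = ṁ·Δh = 2450 kg/h × -469.88 kJ/kg = -1.1512e+06 kJ/h
|Q| = 319.78 kW

Q_c = 320 kW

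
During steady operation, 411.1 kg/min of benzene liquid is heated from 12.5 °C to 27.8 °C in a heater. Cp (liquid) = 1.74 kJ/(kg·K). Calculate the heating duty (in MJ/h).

Q = ṁ·Cp·ΔT = 411.1 × 1.74 × (27.8 − 12.5) = 10944 kJ/min
Converting: 10944 / 60 s = 182.41 kW
Heating duty = 656.66 MJ/h

Q = 657 MJ/h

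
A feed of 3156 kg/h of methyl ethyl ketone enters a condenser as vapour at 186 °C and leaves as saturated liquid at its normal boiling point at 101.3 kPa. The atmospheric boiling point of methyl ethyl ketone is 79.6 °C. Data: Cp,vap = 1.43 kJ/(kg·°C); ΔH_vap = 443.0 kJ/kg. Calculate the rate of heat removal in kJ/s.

Q_c = 522 kJ/s

vapour 186→79.6 °C: -152.15 kJ/kg
condensation at 79.6 °C: -443 kJ/kg
Δh = -152.15 + -443 = -595.15 kJ/kg
Q = ṁ·Δh = 3156 kg/h × -595.15 kJ/kg = -1.8783e+06 kJ/h
|Q| = 521.75 kW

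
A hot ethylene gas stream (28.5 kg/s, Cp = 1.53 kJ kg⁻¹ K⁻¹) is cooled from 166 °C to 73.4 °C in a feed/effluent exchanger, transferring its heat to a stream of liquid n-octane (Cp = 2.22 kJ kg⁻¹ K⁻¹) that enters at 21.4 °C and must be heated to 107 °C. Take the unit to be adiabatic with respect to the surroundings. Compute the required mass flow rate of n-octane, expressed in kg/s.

Heat released by hot stream: Q = 28.5 × 1.53 × (166 − 73.4) = 4037.8 kJ/s
Energy balance on cold side (adiabatic exchanger): Q = ṁ_c·Cp_c·(T_c,out − T_c,in)
ṁ_c = 4037.8 / [2.22 × (107 − 21.4)] = 21.248 kg/s

ṁ_c = 21.2 kg/s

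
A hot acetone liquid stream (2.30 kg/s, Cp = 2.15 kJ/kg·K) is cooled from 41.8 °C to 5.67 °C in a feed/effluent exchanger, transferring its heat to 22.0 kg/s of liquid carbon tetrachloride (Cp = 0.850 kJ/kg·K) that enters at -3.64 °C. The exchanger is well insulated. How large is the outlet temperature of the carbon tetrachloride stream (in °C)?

T_c,out = 5.91 °C

Heat released by hot stream: Q = 2.30 × 2.15 × (41.8 − 5.67) = 178.66 kJ/s
Energy balance on cold side (adiabatic exchanger): Q = ṁ_c·Cp_c·(T_c,out − T_c,in)
T_c,out = -3.64 + 178.66/(22.0 × 0.850) = 5.9142 °C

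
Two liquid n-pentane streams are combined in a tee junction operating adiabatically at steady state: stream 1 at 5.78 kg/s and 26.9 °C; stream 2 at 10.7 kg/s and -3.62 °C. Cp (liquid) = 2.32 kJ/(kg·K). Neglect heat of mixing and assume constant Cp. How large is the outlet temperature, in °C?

T_out = 7.08 °C

No heat crosses the boundary, so H_out = H_in.
Σ ṁᵢCp,ᵢTᵢ = 5.78×2.32×26.9 + 10.7×2.32×-3.62 = 270.86
Σ ṁᵢCp,ᵢ = 5.78×2.32 + 10.7×2.32 = 38.234
T_out = 270.86 / 38.234 = 7.0842 °C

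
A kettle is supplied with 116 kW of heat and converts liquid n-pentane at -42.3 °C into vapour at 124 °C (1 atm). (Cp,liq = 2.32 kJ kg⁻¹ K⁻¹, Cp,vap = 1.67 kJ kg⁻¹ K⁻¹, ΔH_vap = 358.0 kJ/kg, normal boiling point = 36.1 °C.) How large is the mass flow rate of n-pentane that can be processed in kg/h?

ṁ = 608 kg/h

Δh = 2.32×(36.1−-42.3) + 358.0 + 1.67×(124−36.1) = 686.68 kJ/kg
Q = 116 kW = 116 kJ/s = 417600 kJ/h
ṁ = Q/Δh = 417600 / 686.68 = 608.14 kg/h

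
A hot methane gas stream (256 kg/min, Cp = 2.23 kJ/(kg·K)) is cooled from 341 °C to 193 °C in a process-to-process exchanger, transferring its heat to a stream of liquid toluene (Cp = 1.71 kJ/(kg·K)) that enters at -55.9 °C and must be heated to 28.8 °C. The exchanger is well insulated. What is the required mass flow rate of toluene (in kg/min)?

Heat released by hot stream: Q = 256 × 2.23 × (341 − 193) = 84490 kJ/min
Energy balance on cold side (adiabatic exchanger): Q = ṁ_c·Cp_c·(T_c,out − T_c,in)
ṁ_c = 84490 / [1.71 × (28.8 − -55.9)] = 583.35 kg/min

ṁ_c = 583 kg/min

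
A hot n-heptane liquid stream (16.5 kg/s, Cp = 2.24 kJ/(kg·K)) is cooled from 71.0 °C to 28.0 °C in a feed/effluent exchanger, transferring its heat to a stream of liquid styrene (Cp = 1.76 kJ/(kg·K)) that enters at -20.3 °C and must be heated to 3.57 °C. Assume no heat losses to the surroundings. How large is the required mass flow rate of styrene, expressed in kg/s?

ṁ_c = 37.8 kg/s

Heat released by hot stream: Q = 16.5 × 2.24 × (71.0 − 28.0) = 1589.3 kJ/s
Energy balance on cold side (adiabatic exchanger): Q = ṁ_c·Cp_c·(T_c,out − T_c,in)
ṁ_c = 1589.3 / [1.76 × (3.57 − -20.3)] = 37.83 kg/s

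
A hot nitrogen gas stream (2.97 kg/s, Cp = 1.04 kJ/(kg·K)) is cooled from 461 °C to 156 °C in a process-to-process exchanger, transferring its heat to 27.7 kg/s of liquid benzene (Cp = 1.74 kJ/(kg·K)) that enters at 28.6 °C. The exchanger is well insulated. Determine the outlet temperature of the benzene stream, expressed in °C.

T_c,out = 48.1 °C

Heat released by hot stream: Q = 2.97 × 1.04 × (461 − 156) = 942.08 kJ/s
Energy balance on cold side (adiabatic exchanger): Q = ṁ_c·Cp_c·(T_c,out − T_c,in)
T_c,out = 28.6 + 942.08/(27.7 × 1.74) = 48.146 °C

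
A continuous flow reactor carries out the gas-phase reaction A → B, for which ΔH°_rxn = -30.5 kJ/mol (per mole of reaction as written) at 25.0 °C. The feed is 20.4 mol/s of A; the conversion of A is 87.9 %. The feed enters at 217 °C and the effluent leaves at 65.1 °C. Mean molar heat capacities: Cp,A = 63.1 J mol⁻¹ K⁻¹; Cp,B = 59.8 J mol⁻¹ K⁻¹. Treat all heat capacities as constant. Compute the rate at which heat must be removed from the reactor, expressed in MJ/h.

Q_out = 2680 MJ/h

Extent of reaction ξ = 0.879 × 20.4 = 17.932 mol/s
Reaction term: ξ·ΔH°_rxn = 17.932 × -30.5 = -546.91 kJ/s
Sensible, feed 217→25 °C: -247.15 kJ/s
Outlet flows (mol/s): A 2.4684, B 17.932
Sensible, products 25→65.1 °C: 49.245 kJ/s
Q = ΔH = -744.82 kJ/s = -744.82 kW
Heat removed = 2681.3 MJ/h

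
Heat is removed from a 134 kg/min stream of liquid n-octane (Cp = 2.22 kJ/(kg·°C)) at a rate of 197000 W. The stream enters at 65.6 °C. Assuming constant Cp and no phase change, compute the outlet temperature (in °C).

Q = 197000 W = 11820 kJ/min
ΔT = Q/(ṁ·Cp) = 11820/(134×2.22) = 39.734 K
T_out = 65.6 − 39.734 = 25.866 °C

T_out = 25.9 °C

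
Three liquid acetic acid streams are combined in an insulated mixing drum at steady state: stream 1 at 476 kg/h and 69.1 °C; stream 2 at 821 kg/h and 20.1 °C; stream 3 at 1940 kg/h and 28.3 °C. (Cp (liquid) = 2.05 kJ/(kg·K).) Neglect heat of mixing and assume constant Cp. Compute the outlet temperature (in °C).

No heat crosses the boundary, so H_out = H_in.
T_out = Σ ṁᵢCp,ᵢTᵢ / Σ ṁᵢCp,ᵢ
      = 213810 / 6635.8 = 32.22 °C

T_out = 32.2 °C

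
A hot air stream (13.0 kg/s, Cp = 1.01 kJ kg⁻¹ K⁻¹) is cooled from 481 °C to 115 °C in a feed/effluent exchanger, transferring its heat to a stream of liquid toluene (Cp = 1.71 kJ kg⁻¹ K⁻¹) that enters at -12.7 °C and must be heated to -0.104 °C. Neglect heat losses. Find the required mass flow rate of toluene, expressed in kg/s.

ṁ_c = 223 kg/s

Heat released by hot stream: Q = 13.0 × 1.01 × (481 − 115) = 4805.6 kJ/s
Energy balance on cold side (adiabatic exchanger): Q = ṁ_c·Cp_c·(T_c,out − T_c,in)
ṁ_c = 4805.6 / [1.71 × (-0.104 − -12.7)] = 223.11 kg/s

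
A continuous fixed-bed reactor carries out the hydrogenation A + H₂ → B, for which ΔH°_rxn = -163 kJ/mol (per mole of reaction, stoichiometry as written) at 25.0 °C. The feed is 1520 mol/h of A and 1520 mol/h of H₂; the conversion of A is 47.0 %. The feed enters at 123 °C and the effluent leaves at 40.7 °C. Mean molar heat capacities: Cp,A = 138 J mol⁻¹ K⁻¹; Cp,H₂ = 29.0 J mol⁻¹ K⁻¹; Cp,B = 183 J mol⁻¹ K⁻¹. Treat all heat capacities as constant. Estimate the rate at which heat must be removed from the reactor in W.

Q_out = 38100 W

Extent of reaction ξ = 0.470 × 1520 = 714.4 mol/h
Reaction term: ξ·ΔH°_rxn = 714.4 × -163 = -116450 kJ/h
Sensible, feed 123→25 °C: -24876 kJ/h
Outlet flows (mol/h): A 805.6, H₂ 805.6, B 714.4
Sensible, products 25→40.7 °C: 4164.7 kJ/h
Q = ΔH = -137160 kJ/h = -38.1 kW
Heat removed = 38100 W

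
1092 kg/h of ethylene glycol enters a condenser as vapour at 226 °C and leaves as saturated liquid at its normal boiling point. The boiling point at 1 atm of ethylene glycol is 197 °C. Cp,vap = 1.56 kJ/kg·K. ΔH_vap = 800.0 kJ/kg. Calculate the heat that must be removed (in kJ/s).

vapour 226→197 °C: -45.24 kJ/kg
condensation at 197 °C: -800 kJ/kg
Δh = -45.24 + -800 = -845.24 kJ/kg
Q = ṁ·Δh = 1092 kg/h × -845.24 kJ/kg = -923000 kJ/h
|Q| = 256.39 kW

Q_c = 256 kJ/s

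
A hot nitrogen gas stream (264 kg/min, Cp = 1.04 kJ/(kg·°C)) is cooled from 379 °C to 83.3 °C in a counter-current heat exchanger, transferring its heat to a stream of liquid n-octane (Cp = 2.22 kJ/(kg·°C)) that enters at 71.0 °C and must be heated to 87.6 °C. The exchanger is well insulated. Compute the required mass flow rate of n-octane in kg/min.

ṁ_c = 2200 kg/min

Heat released by hot stream: Q = 264 × 1.04 × (379 − 83.3) = 81187 kJ/min
Energy balance on cold side (adiabatic exchanger): Q = ṁ_c·Cp_c·(T_c,out − T_c,in)
ṁ_c = 81187 / [2.22 × (87.6 − 71.0)] = 2203.1 kg/min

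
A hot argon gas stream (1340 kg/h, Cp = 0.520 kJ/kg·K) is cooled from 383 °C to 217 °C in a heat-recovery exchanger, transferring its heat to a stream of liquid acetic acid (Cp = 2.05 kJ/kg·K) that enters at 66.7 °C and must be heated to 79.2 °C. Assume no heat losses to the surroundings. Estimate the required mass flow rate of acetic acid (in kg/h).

ṁ_c = 4510 kg/h

Heat released by hot stream: Q = 1340 × 0.520 × (383 − 217) = 115670 kJ/h
Energy balance on cold side (adiabatic exchanger): Q = ṁ_c·Cp_c·(T_c,out − T_c,in)
ṁ_c = 115670 / [2.05 × (79.2 − 66.7)] = 4513.9 kg/h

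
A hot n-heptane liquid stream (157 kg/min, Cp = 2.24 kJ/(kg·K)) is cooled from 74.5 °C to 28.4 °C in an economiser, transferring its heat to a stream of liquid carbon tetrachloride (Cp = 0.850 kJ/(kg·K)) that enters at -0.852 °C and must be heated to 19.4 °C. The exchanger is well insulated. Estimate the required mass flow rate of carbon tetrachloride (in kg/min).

Heat released by hot stream: Q = 157 × 2.24 × (74.5 − 28.4) = 16212 kJ/min
Energy balance on cold side (adiabatic exchanger): Q = ṁ_c·Cp_c·(T_c,out − T_c,in)
ṁ_c = 16212 / [0.850 × (19.4 − -0.852)] = 941.81 kg/min

ṁ_c = 942 kg/min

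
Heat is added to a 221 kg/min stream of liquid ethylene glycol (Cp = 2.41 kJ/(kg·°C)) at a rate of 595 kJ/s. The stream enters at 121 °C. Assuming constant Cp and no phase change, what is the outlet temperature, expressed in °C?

Q = 595 kJ/s = 35700 kJ/min
ΔT = Q/(ṁ·Cp) = 35700/(221×2.41) = 67.028 K
T_out = 121 + 67.028 = 188.03 °C

T_out = 188 °C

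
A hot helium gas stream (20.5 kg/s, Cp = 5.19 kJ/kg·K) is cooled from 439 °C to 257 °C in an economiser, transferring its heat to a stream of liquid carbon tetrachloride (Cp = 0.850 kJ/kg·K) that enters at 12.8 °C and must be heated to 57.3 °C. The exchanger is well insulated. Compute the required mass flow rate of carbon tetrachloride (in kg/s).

Heat released by hot stream: Q = 20.5 × 5.19 × (439 − 257) = 19364 kJ/s
Energy balance on cold side (adiabatic exchanger): Q = ṁ_c·Cp_c·(T_c,out − T_c,in)
ṁ_c = 19364 / [0.850 × (57.3 − 12.8)] = 511.93 kg/s

ṁ_c = 512 kg/s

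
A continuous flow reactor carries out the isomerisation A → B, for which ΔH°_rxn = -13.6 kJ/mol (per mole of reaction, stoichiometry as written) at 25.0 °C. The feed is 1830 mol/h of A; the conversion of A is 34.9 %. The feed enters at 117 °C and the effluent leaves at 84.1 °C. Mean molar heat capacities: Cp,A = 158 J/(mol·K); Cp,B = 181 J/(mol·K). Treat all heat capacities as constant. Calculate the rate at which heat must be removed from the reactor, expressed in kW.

Q_out = 4.81 kW

Extent of reaction ξ = 0.349 × 1830 = 638.67 mol/h
Reaction term: ξ·ΔH°_rxn = 638.67 × -13.6 = -8685.9 kJ/h
Sensible, feed 117→25 °C: -26601 kJ/h
Outlet flows (mol/h): A 1191.3, B 638.67
Sensible, products 25→84.1 °C: 17956 kJ/h
Q = ΔH = -17330 kJ/h = -4.814 kW
Heat removed = 4.814 kW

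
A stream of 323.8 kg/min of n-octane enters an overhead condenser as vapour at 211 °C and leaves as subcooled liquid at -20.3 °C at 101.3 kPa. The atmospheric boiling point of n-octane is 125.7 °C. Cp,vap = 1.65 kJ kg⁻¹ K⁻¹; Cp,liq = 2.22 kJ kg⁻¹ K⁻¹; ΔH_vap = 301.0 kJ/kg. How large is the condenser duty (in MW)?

vapour 211→125.7 °C: -140.74 kJ/kg
condensation at 125.7 °C: -301 kJ/kg
liquid 125.7→-20.3 °C: -324.12 kJ/kg
Δh = -140.74 + -301 + -324.12 = -765.87 kJ/kg
Q = ṁ·Δh = 323.8 kg/min × -765.87 kJ/kg = -247990 kJ/min
|Q| = 4133.1 kW = 4.1331 MW

Q_c = 4.13 MW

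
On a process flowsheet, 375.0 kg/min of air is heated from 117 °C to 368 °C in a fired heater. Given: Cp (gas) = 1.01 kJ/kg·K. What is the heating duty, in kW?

Q = 1580 kW

Q = ṁ·Cp·ΔT = 375.0 × 1.01 × (368 − 117) = 95066 kJ/min
Converting: 95066 / 60 s = 1584.4 kW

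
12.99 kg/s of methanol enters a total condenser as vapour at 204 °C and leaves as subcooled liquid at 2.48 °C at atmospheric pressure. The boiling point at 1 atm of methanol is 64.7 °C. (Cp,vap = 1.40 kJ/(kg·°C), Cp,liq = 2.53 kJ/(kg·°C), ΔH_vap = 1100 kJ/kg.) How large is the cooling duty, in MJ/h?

Q_c = 67900 MJ/h

vapour 204→64.7 °C: -195.02 kJ/kg
condensation at 64.7 °C: -1100 kJ/kg
liquid 64.7→2.48 °C: -157.42 kJ/kg
Δh = -195.02 + -1100 + -157.42 = -1452.4 kJ/kg
Q = ṁ·Δh = 12.99 kg/s × -1452.4 kJ/kg = -18867 kJ/s
|Q| = 18867 kW = 67922 MJ/h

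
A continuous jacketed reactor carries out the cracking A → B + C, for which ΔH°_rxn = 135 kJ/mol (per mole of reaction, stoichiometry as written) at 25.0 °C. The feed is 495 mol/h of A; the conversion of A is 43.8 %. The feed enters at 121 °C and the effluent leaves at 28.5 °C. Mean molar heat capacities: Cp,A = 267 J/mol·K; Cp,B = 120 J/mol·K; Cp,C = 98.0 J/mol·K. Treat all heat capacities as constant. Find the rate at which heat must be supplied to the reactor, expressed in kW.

Q_in = 4.72 kW

Extent of reaction ξ = 0.438 × 495 = 216.81 mol/h
Reaction term: ξ·ΔH°_rxn = 216.81 × 135 = 29269 kJ/h
Sensible, feed 121→25 °C: -12688 kJ/h
Outlet flows (mol/h): A 278.19, B 216.81, C 216.81
Sensible, products 25→28.5 °C: 425.39 kJ/h
Q = ΔH = 17007 kJ/h = 4.7241 kW
Heat supplied = 4.7241 kW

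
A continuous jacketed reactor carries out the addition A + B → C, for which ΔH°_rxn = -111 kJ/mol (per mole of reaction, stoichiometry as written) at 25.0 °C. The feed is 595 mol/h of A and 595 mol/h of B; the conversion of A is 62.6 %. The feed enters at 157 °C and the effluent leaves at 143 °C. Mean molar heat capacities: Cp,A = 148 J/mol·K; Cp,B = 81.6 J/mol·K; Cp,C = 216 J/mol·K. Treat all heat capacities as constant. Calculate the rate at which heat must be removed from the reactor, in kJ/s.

Extent of reaction ξ = 0.626 × 595 = 372.47 mol/h
Reaction term: ξ·ΔH°_rxn = 372.47 × -111 = -41344 kJ/h
Sensible, feed 157→25 °C: -18033 kJ/h
Outlet flows (mol/h): A 222.53, B 222.53, C 372.47
Sensible, products 25→143 °C: 15522 kJ/h
Q = ΔH = -43854 kJ/h = -12.182 kW
Heat removed = 12.182 kJ/s

Q_out = 12.2 kJ/s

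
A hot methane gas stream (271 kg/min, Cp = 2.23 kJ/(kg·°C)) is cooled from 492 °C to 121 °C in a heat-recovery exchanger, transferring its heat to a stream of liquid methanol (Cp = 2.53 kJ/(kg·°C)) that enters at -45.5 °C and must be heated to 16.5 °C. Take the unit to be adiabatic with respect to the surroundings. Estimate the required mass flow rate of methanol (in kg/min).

ṁ_c = 1430 kg/min

Heat released by hot stream: Q = 271 × 2.23 × (492 − 121) = 224210 kJ/min
Energy balance on cold side (adiabatic exchanger): Q = ṁ_c·Cp_c·(T_c,out − T_c,in)
ṁ_c = 224210 / [2.53 × (16.5 − -45.5)] = 1429.3 kg/min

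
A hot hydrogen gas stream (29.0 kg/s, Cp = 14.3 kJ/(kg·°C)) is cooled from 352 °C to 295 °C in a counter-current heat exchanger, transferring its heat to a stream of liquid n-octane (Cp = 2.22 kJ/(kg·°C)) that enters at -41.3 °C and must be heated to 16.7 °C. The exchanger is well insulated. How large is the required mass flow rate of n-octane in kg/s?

ṁ_c = 184 kg/s

Heat released by hot stream: Q = 29.0 × 14.3 × (352 − 295) = 23638 kJ/s
Energy balance on cold side (adiabatic exchanger): Q = ṁ_c·Cp_c·(T_c,out − T_c,in)
ṁ_c = 23638 / [2.22 × (16.7 − -41.3)] = 183.58 kg/s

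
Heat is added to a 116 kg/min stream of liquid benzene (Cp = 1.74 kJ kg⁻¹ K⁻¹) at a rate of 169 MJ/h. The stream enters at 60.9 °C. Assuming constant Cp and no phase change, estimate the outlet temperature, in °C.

Q = 169 MJ/h = 2816.7 kJ/min
ΔT = Q/(ṁ·Cp) = 2816.7/(116×1.74) = 13.955 K
T_out = 60.9 + 13.955 = 74.855 °C

T_out = 74.9 °C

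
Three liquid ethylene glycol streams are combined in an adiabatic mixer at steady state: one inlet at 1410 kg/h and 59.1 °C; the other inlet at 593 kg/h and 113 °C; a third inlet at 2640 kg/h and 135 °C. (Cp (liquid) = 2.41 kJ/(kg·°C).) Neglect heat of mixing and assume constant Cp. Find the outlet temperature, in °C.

Energy balance with Q = 0: Σ ṁᵢCp,ᵢ(T_out − Tᵢ) = 0
T_out = Σ ṁᵢCp,ᵢTᵢ / Σ ṁᵢCp,ᵢ
      = 1.2212e+06 / 11190 = 109.14 °C

T_out = 109 °C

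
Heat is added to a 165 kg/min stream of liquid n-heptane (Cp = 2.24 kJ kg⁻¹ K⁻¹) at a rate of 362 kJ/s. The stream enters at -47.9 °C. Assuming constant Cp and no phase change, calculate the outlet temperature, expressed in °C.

T_out = 10.9 °C

Q = 362 kJ/s = 21720 kJ/min
ΔT = Q/(ṁ·Cp) = 21720/(165×2.24) = 58.766 K
T_out = -47.9 + 58.766 = 10.866 °C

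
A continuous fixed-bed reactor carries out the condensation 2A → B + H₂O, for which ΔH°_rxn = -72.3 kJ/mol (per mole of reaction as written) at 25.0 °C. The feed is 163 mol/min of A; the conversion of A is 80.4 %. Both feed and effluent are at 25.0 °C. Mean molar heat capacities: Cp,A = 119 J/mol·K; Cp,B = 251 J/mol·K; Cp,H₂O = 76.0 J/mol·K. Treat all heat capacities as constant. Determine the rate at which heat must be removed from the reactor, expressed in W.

Q_out = 79000 W

Extent of reaction ξ = 0.804 × 163 / 2 = 65.526 mol/min
Reaction term: ξ·ΔH°_rxn = 65.526 × -72.3 = -4737.5 kJ/min
Q = ΔH = -4737.5 kJ/min = -78.959 kW
Heat removed = 78959 W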